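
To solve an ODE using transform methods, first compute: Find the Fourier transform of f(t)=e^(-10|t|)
Using the standard pair: F{e^(-a|t|)} = 2a/(a^2 + omega^2)
With a = 10: F(omega) = 20/(100 + omega^2)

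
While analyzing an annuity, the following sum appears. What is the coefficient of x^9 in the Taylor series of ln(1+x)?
ln(1 + x)=Σ (-1)^(n + 1) x^n/n
Coefficient of x^9=(-1)^10/9=1/9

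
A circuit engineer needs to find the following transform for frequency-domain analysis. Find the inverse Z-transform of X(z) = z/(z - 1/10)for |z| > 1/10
Standard pair: z/(z-a) <-> a^n * u[n] for causal signals
With a=1/10: x[n]=(1/10)^n * u[n]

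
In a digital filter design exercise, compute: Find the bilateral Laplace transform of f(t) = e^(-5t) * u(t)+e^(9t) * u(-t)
For e^(-5t)*u(t): L = 1/(s+5), Re(s) > -5
For e^(9t)*u(-t): L = -1/(s-9), Re(s) < 9
Combined: F(s) = 1/(s+5)-1/(s-9), -5 < Re(s) < 9

Answer: 1/(s+5)-1/(s-9), ROC: -5 < Re(s) < 9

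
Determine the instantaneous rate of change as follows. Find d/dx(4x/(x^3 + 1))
Quotient rule: (f/g)'=(f'g - fg')/g²
f=4x, f'=4
g=x^3 + 1, g'=3x^2

Answer: (4·(x^3 + 1) - 12x^3)/(x^3 + 1)²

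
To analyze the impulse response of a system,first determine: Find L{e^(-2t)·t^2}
First shifting: L{e^(at)f(t)}=F(s-a)
L{t^2}=2/s^3
Shift s → s+2: 2/(s+2)^3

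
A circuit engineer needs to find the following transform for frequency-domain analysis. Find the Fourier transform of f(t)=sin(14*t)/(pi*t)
sin(W*t)/(pi*t) = (W/pi)*sinc(W*t/pi) is the impulse response of the ideal low-pass filter with cutoff W (here W = 14).
Its Fourier transform is a rectangular function:
F(omega) = 1 for |omega| < 14, 0 otherwise

Answer: rect(omega/28) [i.e., 1 for |omega| < 14, 0 otherwise]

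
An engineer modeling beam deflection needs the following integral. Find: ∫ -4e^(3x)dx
Since d/dx[e^(3x)]=3e^(3x), we get -4/3 e^(3x) + C

Answer: (-4/3)e^(3x) + C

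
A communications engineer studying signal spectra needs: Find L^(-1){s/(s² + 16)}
L^(-1){s/(s² + w²)}=cos(wt)
Here w=4

Answer: cos(4t)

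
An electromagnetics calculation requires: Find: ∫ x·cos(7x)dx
By parts: u = x, dv = cos(7x) dx
du = dx, v = sin(7x)/7
= x·sin(7x)/7+cos(7x)/7²+C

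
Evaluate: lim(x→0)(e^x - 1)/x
L'Hôpital (0/0): lim e^x/1 = 1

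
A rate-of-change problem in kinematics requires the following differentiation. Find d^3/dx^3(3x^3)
Apply power rule 3 times:
d^1: 9x^2
d^2: 18x
d^3: 18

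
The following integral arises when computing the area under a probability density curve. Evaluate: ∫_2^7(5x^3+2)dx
Step 1: Find antiderivative F(x) = (5/4)x^4+2x
Step 2: F(7) - F(2) = 12061/4 - (24) = 11965/4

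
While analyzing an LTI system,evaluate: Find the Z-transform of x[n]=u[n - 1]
Using the time-shift property: Z{u[n-1]} = z^(-1) * z/(z-1)
= z^(0)/(z-1)

Answer: 1/(z-1)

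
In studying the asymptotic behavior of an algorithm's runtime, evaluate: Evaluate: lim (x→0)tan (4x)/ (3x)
tan(u) ≈ u for small u:
tan(4x)/(3x) ≈ 4x/(3x)=4/3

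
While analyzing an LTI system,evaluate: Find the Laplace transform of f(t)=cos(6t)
L{cos(wt)} = s/(s²+w²)
L{cos(6t)} = s/(s²+36)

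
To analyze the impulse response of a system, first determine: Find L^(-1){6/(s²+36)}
L^(-1){w/(s²+w²)}=sin(wt)
Here w=6

Answer: sin(6t)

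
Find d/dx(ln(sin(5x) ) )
Chain rule: d/dx[ln(u)]=u'/u where u=sin(5x)
u'=5cos(5x)

Answer: (5cos(5x))/(sin(5x))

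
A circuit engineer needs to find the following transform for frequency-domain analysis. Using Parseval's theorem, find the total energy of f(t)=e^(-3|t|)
Parseval's theorem: E = integral |f(t)|^2 dt = (1/2pi) integral |F(omega)|^2 domega
E = integral_{-inf}^{inf} e^(-6|t|) dt = 2 * integral_0^inf e^(-6t) dt = 2/(2 * 3) = 1/3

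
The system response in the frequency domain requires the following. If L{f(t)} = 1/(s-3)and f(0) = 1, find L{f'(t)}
L{f'(t)}=s·F(s) - f(0)=s/(s-3) - 1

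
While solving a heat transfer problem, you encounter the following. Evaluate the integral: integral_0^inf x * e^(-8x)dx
This is a Gamma integral. Substitute u = 8x (du = 8 dx):
integral_0^inf x * e^(-8x) dx = (1/8^2) integral_0^inf u^1 * e^(-u) du
= Gamma(2)/8^2 = 1!/8^2 = 1/64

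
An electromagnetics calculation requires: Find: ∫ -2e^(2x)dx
Since d/dx[e^(2x)]=2e^(2x), we get -1 e^(2x)+C

Answer: -e^(2x)+C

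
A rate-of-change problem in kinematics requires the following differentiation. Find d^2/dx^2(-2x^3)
Apply power rule 2 times:
d^1: -6x^2
d^2: -12x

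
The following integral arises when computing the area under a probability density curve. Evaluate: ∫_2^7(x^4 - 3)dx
Step 1: Find antiderivative F(x) = (1/5)x^5-3x
Step 2: F(7) - F(2) = 16702/5 - (2/5) = 3340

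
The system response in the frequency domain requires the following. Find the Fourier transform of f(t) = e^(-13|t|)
Using the standard pair: F{e^(-a|t|)} = 2a/(a^2 + omega^2)
With a = 13: F(omega) = 26/(169 + omega^2)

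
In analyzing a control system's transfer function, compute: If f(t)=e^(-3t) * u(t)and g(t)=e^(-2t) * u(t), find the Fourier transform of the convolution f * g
By the convolution theorem: F{f * g} = F(omega) * G(omega)
F(omega) = 1/(3+j * omega), G(omega) = 1/(2+j * omega)
F{f * g} = 1/((3+j * omega)(2+j * omega))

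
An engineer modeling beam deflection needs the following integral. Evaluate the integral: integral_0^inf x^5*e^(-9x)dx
This is a Gamma integral. Substitute u = 9x (du = 9 dx):
integral_0^inf x^5*e^(-9x) dx = (1/9^6) integral_0^inf u^5*e^(-u) du
= Gamma(6)/9^6 = 5!/9^6 = 120/531441

Answer: 40/177147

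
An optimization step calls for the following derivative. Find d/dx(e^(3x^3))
Chain rule: d/dx[e^u]=e^u · u' where u=3x^3
u'=9x^2

Answer: 9x^2·e^(3x^3)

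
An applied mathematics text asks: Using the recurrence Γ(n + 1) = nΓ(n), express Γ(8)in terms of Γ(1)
Γ(8)=7Γ(7)=7·6Γ(6)=...=7!·Γ(1)=5040·Γ(1)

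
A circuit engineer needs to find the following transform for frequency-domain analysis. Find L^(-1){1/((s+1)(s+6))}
Partial fractions: 1/((s + 1)(s + 6)) = A/(s + 1) + B/(s + 6)
Cover-up: A = 1/(s + 6)|_{s = -1} = 1/5; B = 1/(s + 1)|_{s = -6} = -1/5
L^(-1) = (1/5)e^(-t) - (1/5)e^(-6t)

Answer: (1/5)(e^(-t) - e^(-6t))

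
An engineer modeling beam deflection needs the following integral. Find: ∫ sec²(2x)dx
Since d/dx[tan(2x)]=2sec²(2x), integral=tan(2x)/2 + C

Answer: (1/2)tan(2x) + C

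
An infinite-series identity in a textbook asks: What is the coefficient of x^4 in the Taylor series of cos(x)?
cos(x)=Σ (-1)^k x^(2k)/(2k)!
For x^4: (-1)^2/4!=1/24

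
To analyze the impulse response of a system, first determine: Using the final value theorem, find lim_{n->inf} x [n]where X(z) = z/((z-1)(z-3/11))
Final value theorem: lim x[n]=lim_{z->1} (z-1)*X(z)
(z-1)*X(z)=z/(z-3/11)
As z->1: 1/(1 - 3/11)=1/(8/11)=11/8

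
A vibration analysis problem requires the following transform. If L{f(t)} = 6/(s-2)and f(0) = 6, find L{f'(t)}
L{f'(t)}=s·F(s) - f(0)=6s/(s-2)-6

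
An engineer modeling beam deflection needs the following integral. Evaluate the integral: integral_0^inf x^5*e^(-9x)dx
This is a Gamma integral. Substitute u = 9x (du = 9 dx):
integral_0^inf x^5 * e^(-9x) dx = (1/9^6) integral_0^inf u^5 * e^(-u) du
= Gamma(6)/9^6 = 5!/9^6 = 120/531441

Answer: 40/177147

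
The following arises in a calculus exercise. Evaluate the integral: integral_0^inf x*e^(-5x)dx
This is a Gamma integral. Substitute u=5x (du=5 dx):
integral_0^inf x*e^(-5x) dx=(1/5^2) integral_0^inf u^1*e^(-u) du
=Gamma(2)/5^2=1!/5^2=1/25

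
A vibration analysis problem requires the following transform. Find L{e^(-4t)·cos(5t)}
First shifting: L{e^(at)f(t)}=F(s-a)
L{cos(5t)}=s/(s²+25)
Shift: (s+4)/((s+4)²+25)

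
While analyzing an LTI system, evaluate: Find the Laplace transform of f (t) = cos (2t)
L{cos(wt)}=s/(s²+w²)
L{cos(2t)}=s/(s²+4)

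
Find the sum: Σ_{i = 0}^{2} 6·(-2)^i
Geometric series: S=a(1 - r^n)/(1 - r)
a=6, r=-2, n=3
S=6(1 + 8)/3=18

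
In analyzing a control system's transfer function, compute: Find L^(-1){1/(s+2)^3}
L^(-1){1/(s-a)^n} = t^(n-1)·e^(at)/(n-1)!
Here a = -2, n = 3: t^2·e^(-2t)/2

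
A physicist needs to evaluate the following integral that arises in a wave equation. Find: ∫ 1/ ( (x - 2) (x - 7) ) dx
Partial fractions: 1/((x-2)(x-7)) = A/(x-2)+B/(x-7)
A = -1/5, B = 1/5
∫ [-1/5· 1/(x-2)+1/5· 1/(x-7)] dx
= (1/5)[ln|x-7| - ln|x-2|]+C

Answer: (1/5)·ln|(x-7)/(x-2)|+C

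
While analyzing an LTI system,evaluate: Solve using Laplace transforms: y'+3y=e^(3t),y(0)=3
Take L: sY - 3+3Y=1/(s-3)
Y(s+3)=1/(s-3)+3
Y=1/((s-3)(s+3))+3/(s+3)
Partial fractions: 1/((s-3)(s+3))=(1/6)/(s-3) - (1/6)/(s+3)
So Y=(1/6)/(s-3)+(17/6)/(s+3)
Inverse Laplace transform (L^(-1){1/(s-3)}=e^(3t), L^(-1){1/(s+3)}=e^(-3t)):

Answer: y(t)=(1/6)·e^(3t)+(17/6)·e^(-3t)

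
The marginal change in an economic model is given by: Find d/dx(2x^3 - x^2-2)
Power rule: d/dx(ax^n)=n·a·x^(n-1)
Term by term: 6·x^2-2·x

Answer: 6x^2-2x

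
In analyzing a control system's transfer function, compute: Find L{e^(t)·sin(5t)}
First shifting: L{e^(at)f(t)} = F(s-a)
L{sin(5t)} = 5/(s²+25)
Shift: 5/((s-1)²+25)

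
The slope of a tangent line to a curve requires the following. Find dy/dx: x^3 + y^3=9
Differentiate: 3x^2 + 3y^2·(dy/dx)=0
dy/dx=-3x^2/(3y^2)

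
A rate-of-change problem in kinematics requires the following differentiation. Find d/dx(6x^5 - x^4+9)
Power rule: d/dx(ax^n) = n·a·x^(n-1)
Term by term: 30·x^4-4·x^3

Answer: 30x^4-4x^3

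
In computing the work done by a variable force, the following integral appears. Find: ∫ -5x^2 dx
Using power rule: ∫ -5x^2 dx=-5/3 x^3 + C=(-5/3)x^3 + C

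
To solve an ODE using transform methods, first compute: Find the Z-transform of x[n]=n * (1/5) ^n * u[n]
Using the property Z{n*a^n*u[n]} = az/(z-a)^2
With a = 1/5: X(z) = (1/5)z/(z - 1/5)^2, |z| > 1/5

Answer: (1/5)z/(z - 1/5)^2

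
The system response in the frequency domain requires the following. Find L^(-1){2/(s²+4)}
L^(-1){w/(s²+w²)}=sin(wt)
Here w=2

Answer: sin(2t)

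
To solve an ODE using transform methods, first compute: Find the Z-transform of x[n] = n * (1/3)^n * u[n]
Using the property Z{n * a^n * u[n]} = az/(z-a)^2
With a = 1/3: X(z) = (1/3)z/(z - 1/3)^2, |z| > 1/3

Answer: (1/3)z/(z - 1/3)^2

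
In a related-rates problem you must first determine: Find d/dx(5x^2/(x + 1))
Quotient rule: (f/g)'=(f'g - fg')/g²
f=5x^2, f'=10x
g=x + 1, g'=1

Answer: (10x·(x + 1) - 5x^2)/(x + 1)²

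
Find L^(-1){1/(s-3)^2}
L^(-1){1/(s-a)^n} = t^(n-1)·e^(at)/(n-1)!
Here a = 3, n = 2: t^1·e^(3t)/1

Answer: t·e^(3t)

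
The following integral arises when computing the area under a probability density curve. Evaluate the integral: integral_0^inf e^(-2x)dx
integral_0^inf e^(-2x) dx = [-1/2*e^(-2x)]_0^inf
= 0 - (-1/2) = 1/2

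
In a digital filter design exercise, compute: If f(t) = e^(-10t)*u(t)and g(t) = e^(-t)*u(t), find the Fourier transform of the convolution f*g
By the convolution theorem: F{f*g} = F(omega)*G(omega)
F(omega) = 1/(10+j*omega), G(omega) = 1/(1+j*omega)
F{f*g} = 1/((10+j*omega)(1+j*omega))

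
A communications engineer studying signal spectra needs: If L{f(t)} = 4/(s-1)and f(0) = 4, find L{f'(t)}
L{f'(t)}=s·F(s) - f(0)=4s/(s-1)-4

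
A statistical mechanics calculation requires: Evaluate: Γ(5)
Γ(n) = (n-1)! for positive integers
Γ(5) = 4! = 24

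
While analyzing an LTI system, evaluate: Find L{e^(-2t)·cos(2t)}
First shifting: L{e^(at)f(t)} = F(s-a)
L{cos(2t)} = s/(s²+4)
Shift: (s+2)/((s+2)²+4)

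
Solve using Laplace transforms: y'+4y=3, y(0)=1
Take L of both sides: sY(s) - 1 + 4Y(s) = 3/s
Y(s)(s + 4) = 3/s + 1
Y(s) = 3/(s(s + 4)) + 1/(s + 4)
Partial fractions: 3/(s(s + 4)) = (3/4)/s - (3/4)/(s + 4)
So Y(s) = (3/4)/s + (1/4)/(s + 4)
Inverse transform (L^(-1){1/s} = 1, L^(-1){1/(s + 4)} = e^(-4t)):

Answer: y(t) = 3/4 + (1/4)·e^(-4t)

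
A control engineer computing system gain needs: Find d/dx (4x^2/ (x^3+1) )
Quotient rule: (f/g)' = (f'g - fg')/g²
f = 4x^2, f' = 8x
g = x^3 + 1, g' = 3x^2

Answer: (8x·(x^3 + 1) - 12x^4)/(x^3 + 1)²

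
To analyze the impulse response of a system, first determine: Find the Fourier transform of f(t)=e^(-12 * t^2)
The Fourier transform of a Gaussian e^(-a*t^2) is sqrt(pi/a)*e^(-omega^2/(4a)).
With a = 12: F(omega) = sqrt(pi/12)*e^(-omega^2/48)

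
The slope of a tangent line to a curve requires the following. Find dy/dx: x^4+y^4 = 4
Differentiate: 4x^3 + 4y^3·(dy/dx) = 0
dy/dx = -4x^3/(4y^3)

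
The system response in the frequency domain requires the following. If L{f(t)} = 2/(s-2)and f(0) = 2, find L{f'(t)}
L{f'(t)} = s·F(s) - f(0) = 2s/(s-2)-2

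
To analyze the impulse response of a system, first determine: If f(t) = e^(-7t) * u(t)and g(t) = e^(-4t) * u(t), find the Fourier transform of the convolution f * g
By the convolution theorem: F{f * g}=F(omega) * G(omega)
F(omega)=1/(7+j * omega), G(omega)=1/(4+j * omega)
F{f * g}=1/((7+j * omega)(4+j * omega))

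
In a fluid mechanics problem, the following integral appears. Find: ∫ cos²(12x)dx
Using identity cos²(u)=(1 + cos(2u))/2:
∫ (1 + cos(24x))/2 dx=x/2 + sin(24x)/48 + C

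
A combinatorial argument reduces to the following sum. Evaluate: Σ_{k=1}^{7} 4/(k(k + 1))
Partial fractions: 4/(k(k + 1)) = 4/k - 4/(k + 1)
Telescoping sum: 4(1 - 1/8) = 4·7/8

Answer: 7/2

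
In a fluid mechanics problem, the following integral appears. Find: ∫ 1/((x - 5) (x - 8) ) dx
Partial fractions: 1/((x-5)(x-8))=A/(x-5) + B/(x-8)
A=-1/3, B=1/3
∫ [-1/3· 1/(x-5) + 1/3· 1/(x-8)] dx
=(1/3)[ln|x-8| - ln|x-5|] + C

Answer: (1/3)·ln|(x-8)/(x-5)| + C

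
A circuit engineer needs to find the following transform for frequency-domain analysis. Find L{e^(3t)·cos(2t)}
First shifting: L{e^(at)f(t)}=F(s-a)
L{cos(2t)}=s/(s²+4)
Shift: (s-3)/((s-3)²+4)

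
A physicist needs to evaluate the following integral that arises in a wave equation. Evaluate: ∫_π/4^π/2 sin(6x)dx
Antiderivative: -cos(6x)/6
Evaluate at bounds: [-cos(6·π/2)/6] - [-cos(6·π/4)/6]
=(-(-1) + (0))/6=1/6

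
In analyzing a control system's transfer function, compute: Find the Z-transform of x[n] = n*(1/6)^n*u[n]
Using the property Z{n*a^n*u[n]} = az/(z-a)^2
With a = 1/6: X(z) = (1/6)z/(z - 1/6)^2, |z| > 1/6

Answer: (1/6)z/(z - 1/6)^2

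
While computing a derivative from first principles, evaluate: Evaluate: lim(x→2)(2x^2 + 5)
Polynomial is continuous, so substitute x=2:
2·2^2+5=13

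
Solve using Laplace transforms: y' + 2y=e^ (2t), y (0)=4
Take L: sY - 4 + 2Y=1/(s-2)
Y(s + 2)=1/(s-2) + 4
Y=1/((s-2)(s + 2)) + 4/(s + 2)
Partial fractions: 1/((s-2)(s + 2))=(1/4)/(s-2) - (1/4)/(s + 2)
So Y=(1/4)/(s-2) + (15/4)/(s + 2)
Inverse Laplace transform (L^(-1){1/(s-2)}=e^(2t), L^(-1){1/(s + 2)}=e^(-2t)):

Answer: y(t)=(1/4)·e^(2t) + (15/4)·e^(-2t)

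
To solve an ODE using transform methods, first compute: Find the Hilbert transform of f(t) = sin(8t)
The Hilbert transform shifts each frequency component by -pi/2.
H{sin(wt)} = -cos(wt)
With w = 8: H{sin(8t)} = -cos(8t)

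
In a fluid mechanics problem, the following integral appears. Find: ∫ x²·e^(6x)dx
Integration by parts twice:
First: u=x², dv=e^(6x) dx => x²e^(6x)/6 - (2/6)∫ xe^(6x) dx
Second (∫ xe^(6x) dx): xe^(6x)/6 - e^(6x)/36
Combining: e^(6x)(x²/6 - 2x/36 + 2/216) + C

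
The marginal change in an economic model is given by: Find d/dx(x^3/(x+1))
Quotient rule: (f/g)' = (f'g - fg')/g²
f = x^3, f' = 3x^2
g = x+1, g' = 1

Answer: (3x^2·(x+1) - x^3)/(x+1)²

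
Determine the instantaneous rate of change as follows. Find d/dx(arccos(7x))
d/dx[arccos(u)]=-u'/√(1-u²), u=7x, u'=7

Answer: -7/√(1-49x²)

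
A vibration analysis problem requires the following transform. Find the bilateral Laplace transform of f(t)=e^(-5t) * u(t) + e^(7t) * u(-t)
For e^(-5t)*u(t): L=1/(s+5), Re(s) > -5
For e^(7t)*u(-t): L=-1/(s-7), Re(s) < 7
Combined: F(s)=1/(s+5)-1/(s-7), -5 < Re(s) < 7

Answer: 1/(s+5)-1/(s-7), ROC: -5 < Re(s) < 7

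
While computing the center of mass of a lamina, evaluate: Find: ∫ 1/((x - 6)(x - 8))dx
Partial fractions: 1/((x-6)(x-8)) = A/(x-6) + B/(x-8)
A = -1/2, B = 1/2
∫ [-1/2· 1/(x-6) + 1/2· 1/(x-8)] dx
= (1/2)[ln|x-8| - ln|x-6|] + C

Answer: (1/2)·ln|(x-8)/(x-6)| + C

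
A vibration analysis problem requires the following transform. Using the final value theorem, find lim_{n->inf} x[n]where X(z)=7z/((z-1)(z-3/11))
Final value theorem: lim x[n] = lim_{z->1} (z-1) * X(z)
(z-1) * X(z) = 7z/(z-3/11)
As z->1: 7/(1 - 3/11) = 7/(8/11) = 77/8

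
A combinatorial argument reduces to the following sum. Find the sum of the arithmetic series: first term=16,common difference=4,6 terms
Last term: a_n=16 + (6 - 1)·4=36
Sum=n(a_1 + a_n)/2=6(16 + 36)/2=156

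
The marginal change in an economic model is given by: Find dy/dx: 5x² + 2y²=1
Differentiate: 10x+4y·(dy/dx) = 0
dy/dx = -10x/(4y) = -(5/2)·(x/y)

Answer: dy/dx = -(5/2)·(x/y)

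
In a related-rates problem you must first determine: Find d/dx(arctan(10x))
d/dx[arctan(u)] = u'/(1+u²), u = 10x, u' = 10

Answer: 10/(1+100x²)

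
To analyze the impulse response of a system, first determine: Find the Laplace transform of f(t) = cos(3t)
L{cos(wt)} = s/(s² + w²)
L{cos(3t)} = s/(s² + 9)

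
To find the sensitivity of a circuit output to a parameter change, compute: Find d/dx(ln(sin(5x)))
Chain rule: d/dx[ln(u)] = u'/u where u = sin(5x)
u' = 5cos(5x)

Answer: (5cos(5x))/(sin(5x))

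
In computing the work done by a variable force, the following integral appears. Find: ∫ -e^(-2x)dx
Since d/dx[e^(-2x)]=-2e^(-2x), we get 1/2 e^(-2x) + C

Answer: (1/2)e^(-2x) + C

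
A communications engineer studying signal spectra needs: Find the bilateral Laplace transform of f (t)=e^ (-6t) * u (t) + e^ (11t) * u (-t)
For e^(-6t) * u(t): L = 1/(s+6), Re(s) > -6
For e^(11t) * u(-t): L = -1/(s-11), Re(s) < 11
Combined: F(s) = 1/(s+6)-1/(s-11), -6 < Re(s) < 11

Answer: 1/(s+6)-1/(s-11), ROC: -6 < Re(s) < 11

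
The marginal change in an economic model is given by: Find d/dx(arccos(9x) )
d/dx[arccos(u)]=-u'/√(1-u²), u=9x, u'=9

Answer: -9/√(1 - 81x²)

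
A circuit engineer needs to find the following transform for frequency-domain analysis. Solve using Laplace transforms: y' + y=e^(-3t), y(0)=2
Take L: sY - 2 + Y=1/(s + 3)
Y(s + 1)=1/(s + 3) + 2
Y=1/((s + 3)(s + 1)) + 2/(s + 1)
Partial fractions: 1/((s + 3)(s + 1))=-(1/2)/(s + 3) + (1/2)/(s + 1)
So Y=-(1/2)/(s + 3) + (5/2)/(s + 1)
Inverse Laplace transform (L^(-1){1/(s + 3)}=e^(-3t), L^(-1){1/(s + 1)}=e^(-t)):

Answer: y(t)=(-1/2)·e^(-3t) + (5/2)·e^(-t)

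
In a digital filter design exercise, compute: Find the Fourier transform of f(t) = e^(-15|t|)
Using the standard pair: F{e^(-a|t|)}=2a/(a^2 + omega^2)
With a=15: F(omega)=30/(225 + omega^2)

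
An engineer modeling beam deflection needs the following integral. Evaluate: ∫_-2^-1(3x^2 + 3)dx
Step 1: Find antiderivative F(x) = x^3 + 3x
Step 2: F(-1) - F(-2) = -4 - (-14) = 10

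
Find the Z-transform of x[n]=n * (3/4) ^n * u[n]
Using the property Z{n * a^n * u[n]}=az/(z-a)^2
With a=3/4: X(z)=(3/4)z/(z - 3/4)^2, |z| > 3/4

Answer: (3/4)z/(z - 3/4)^2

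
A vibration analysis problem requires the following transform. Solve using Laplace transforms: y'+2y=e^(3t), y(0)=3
Take L: sY - 3 + 2Y=1/(s-3)
Y(s + 2)=1/(s-3) + 3
Y=1/((s-3)(s + 2)) + 3/(s + 2)
Partial fractions: 1/((s-3)(s + 2))=(1/5)/(s-3) - (1/5)/(s + 2)
So Y=(1/5)/(s-3) + (14/5)/(s + 2)
Inverse Laplace transform (L^(-1){1/(s-3)}=e^(3t), L^(-1){1/(s + 2)}=e^(-2t)):

Answer: y(t)=(1/5)·e^(3t) + (14/5)·e^(-2t)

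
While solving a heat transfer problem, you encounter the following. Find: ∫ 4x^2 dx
Using power rule: ∫ 4x^2 dx=4/3 x^3 + C=(4/3)x^3 + C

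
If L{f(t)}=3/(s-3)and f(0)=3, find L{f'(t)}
L{f'(t)}=s·F(s) - f(0)=3s/(s-3)-3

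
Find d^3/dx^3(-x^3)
Apply power rule 3 times:
d^1: -3x^2
d^2: -6x
d^3: -6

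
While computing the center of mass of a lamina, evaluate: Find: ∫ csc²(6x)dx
Since d/dx[-cot(6x)]=6csc²(6x), integral=-cot(6x)/6 + C

Answer: (-1/6)cot(6x) + C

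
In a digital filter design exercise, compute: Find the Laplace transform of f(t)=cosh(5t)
L{cosh(at)} = s/(s²-a²)
L{cosh(5t)} = s/(s²-25)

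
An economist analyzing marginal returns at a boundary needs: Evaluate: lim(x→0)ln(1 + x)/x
L'Hôpital (0/0): lim 1/(1 + x) / 1=1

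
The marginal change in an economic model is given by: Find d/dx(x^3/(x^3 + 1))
Quotient rule: (f/g)' = (f'g - fg')/g²
f = x^3, f' = 3x^2
g = x^3 + 1, g' = 3x^2

Answer: (3x^2·(x^3 + 1) - 3x^5)/(x^3 + 1)²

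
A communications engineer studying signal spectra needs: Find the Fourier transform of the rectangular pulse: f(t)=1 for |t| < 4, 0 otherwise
F(omega)=integral from -4 to 4 of e^(-j * omega * t) dt
=2 * sin(4 * omega)/omega=8 * sinc(4 * omega/pi)

Answer: 2 * sin(4 * omega)/omega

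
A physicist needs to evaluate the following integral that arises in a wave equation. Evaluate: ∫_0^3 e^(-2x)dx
Antiderivative: (1/(-2))e^(-2x)
Evaluate: (1/(-2))(e^-6-1)

Answer: (e^-6-1)/(-2)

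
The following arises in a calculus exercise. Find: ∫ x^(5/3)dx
Power rule: ∫ x^(5/3) dx=x^(8/3)/(8/3)+C

Answer: (3/8)·x^(8/3)+C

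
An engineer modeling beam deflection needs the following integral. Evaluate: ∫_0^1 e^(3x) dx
Antiderivative: (1/3)e^(3x)
Evaluate: (1/3)(e^3-1)

Answer: (e^3-1)/3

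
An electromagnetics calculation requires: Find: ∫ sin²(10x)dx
Using identity sin²(u)=(1 - cos(2u))/2:
∫ (1 - cos(20x))/2 dx=x/2 - sin(20x)/40 + C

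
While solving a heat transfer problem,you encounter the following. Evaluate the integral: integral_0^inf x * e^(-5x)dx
This is a Gamma integral. Substitute u = 5x (du = 5 dx):
integral_0^inf x*e^(-5x) dx = (1/5^2) integral_0^inf u^1*e^(-u) du
= Gamma(2)/5^2 = 1!/5^2 = 1/25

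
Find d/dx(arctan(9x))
d/dx[arctan(u)] = u'/(1+u²), u = 9x, u' = 9

Answer: 9/(1+81x²)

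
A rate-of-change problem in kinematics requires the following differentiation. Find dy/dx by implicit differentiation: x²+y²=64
Differentiate both sides: 2x+2y·(dy/dx)=0
Solve: dy/dx=-2x/(2y)=-x/y

Answer: dy/dx=-x/y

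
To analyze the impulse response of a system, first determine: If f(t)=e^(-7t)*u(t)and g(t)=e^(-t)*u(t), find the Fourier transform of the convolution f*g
By the convolution theorem: F{f * g} = F(omega) * G(omega)
F(omega) = 1/(7+j * omega), G(omega) = 1/(1+j * omega)
F{f * g} = 1/((7+j * omega)(1+j * omega))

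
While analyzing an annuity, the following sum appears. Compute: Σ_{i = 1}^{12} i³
Using formula: Σ i^3=[n(n+1)/2]²=[12·13/2]²=6084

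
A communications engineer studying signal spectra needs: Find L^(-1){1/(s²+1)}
L^(-1){w/(s²+w²)}=sin(wt)
Here w=1

Answer: sin(t)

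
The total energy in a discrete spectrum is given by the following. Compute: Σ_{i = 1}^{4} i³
Using formula: Σ i^3 = [n(n + 1)/2]² = [4·5/2]² = 100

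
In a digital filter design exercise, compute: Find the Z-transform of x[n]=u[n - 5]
Using the time-shift property: Z{u[n-5]}=z^(-5) * z/(z-1)
=z^(-4)/(z-1)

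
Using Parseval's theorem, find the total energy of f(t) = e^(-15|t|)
Parseval's theorem: E = integral |f(t)|^2 dt = (1/2pi) integral |F(omega)|^2 domega
E = integral_{-inf}^{inf} e^(-30|t|) dt = 2 * integral_0^inf e^(-30t) dt = 2/(2 * 15) = 1/15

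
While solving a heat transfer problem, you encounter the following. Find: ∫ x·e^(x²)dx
Let u=x², du=2x dx
∫ (1/2)e^u du=e^u/2+C

Answer: e^(x²)/2+C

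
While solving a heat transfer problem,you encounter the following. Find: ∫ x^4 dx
Using power rule: ∫ x^4 dx=1/5 x^5 + C=(1/5)x^5 + C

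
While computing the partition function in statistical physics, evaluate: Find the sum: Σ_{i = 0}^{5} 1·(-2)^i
Geometric series: S=a(1 - r^n)/(1 - r)
a=1, r=-2, n=6
S=1(1 - 64)/3=-21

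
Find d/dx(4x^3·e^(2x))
Product rule: (fg)'=f'g + fg'
f=4x^3, f'=12x^2
g=e^(2x), g'=2·e^(2x)

Answer: 12x^2·e^(2x) + 8x^3·e^(2x)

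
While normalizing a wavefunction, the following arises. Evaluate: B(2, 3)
B(x,y)=Γ(x)Γ(y)/Γ(x+y)=(x-1)!(y-1)!/(x+y-1)!
B(2,3)=1!·2!/4!=1/12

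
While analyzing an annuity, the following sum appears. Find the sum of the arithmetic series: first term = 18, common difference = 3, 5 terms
Last term: a_n = 18+(5-1)·3 = 30
Sum = n(a_1+a_n)/2 = 5(18+30)/2 = 120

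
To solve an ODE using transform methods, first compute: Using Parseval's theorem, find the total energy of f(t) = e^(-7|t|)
Parseval's theorem: E = integral |f(t)|^2 dt = (1/2pi) integral |F(omega)|^2 domega
E = integral_{-inf}^{inf} e^(-14|t|) dt = 2 * integral_0^inf e^(-14t) dt = 2/(2 * 7) = 1/7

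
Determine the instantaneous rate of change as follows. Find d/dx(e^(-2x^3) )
Chain rule: d/dx[e^u] = e^u · u' where u = -2x^3
u' = -6x^2

Answer: -6x^2·e^(-2x^3)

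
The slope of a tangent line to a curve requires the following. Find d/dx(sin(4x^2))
Chain rule: d/dx[sin(u)] = cos(u)·u' where u = 4x^2
u' = 8x

Answer: 8x·cos(4x^2)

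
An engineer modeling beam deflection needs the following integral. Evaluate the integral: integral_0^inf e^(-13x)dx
integral_0^inf e^(-13x) dx = [-1/13 * e^(-13x)]_0^inf
= 0 - (-1/13) = 1/13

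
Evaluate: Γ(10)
Γ(n) = (n-1)! for positive integers
Γ(10) = 9! = 362880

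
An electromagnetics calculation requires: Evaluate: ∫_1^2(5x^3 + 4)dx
Step 1: Find antiderivative F(x)=(5/4)x^4+4x
Step 2: F(2) - F(1)=28 - (21/4)=91/4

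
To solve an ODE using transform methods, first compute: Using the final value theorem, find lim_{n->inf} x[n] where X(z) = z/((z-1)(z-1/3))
Final value theorem: lim x[n]=lim_{z->1} (z-1) * X(z)
(z-1) * X(z)=z/(z-1/3)
As z->1: 1/(1-1/3)=1/(2/3)=3/2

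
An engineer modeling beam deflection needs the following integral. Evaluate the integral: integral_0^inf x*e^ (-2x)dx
This is a Gamma integral. Substitute u=2x (du=2 dx):
integral_0^inf x * e^(-2x) dx=(1/2^2) integral_0^inf u^1 * e^(-u) du
=Gamma(2)/2^2=1!/2^2=1/4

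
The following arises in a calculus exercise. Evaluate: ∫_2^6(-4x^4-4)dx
Step 1: Find antiderivative F(x)=(-4/5)x^5-4x
Step 2: F(6) - F(2)=-31224/5 - (-168/5)=-31056/5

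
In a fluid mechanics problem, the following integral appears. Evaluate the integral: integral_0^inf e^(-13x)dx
integral_0^inf e^(-13x) dx=[-1/13*e^(-13x)]_0^inf
=0 - (-1/13)=1/13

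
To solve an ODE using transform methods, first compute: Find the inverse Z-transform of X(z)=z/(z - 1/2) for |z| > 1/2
Standard pair: z/(z-a) <-> a^n * u[n] for causal signals
With a = 1/2: x[n] = (1/2)^n * u[n]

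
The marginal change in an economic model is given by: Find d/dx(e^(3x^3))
Chain rule: d/dx[e^u] = e^u · u' where u = 3x^3
u' = 9x^2

Answer: 9x^2·e^(3x^3)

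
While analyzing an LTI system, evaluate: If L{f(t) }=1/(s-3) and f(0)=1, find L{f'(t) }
L{f'(t)}=s·F(s) - f(0)=s/(s-3)-1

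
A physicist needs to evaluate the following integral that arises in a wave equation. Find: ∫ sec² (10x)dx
Since d/dx[tan(10x)]=10sec²(10x), integral=tan(10x)/10 + C

Answer: (1/10)tan(10x) + C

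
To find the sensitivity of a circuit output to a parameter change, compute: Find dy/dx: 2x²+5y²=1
Differentiate: 4x + 10y·(dy/dx) = 0
dy/dx = -4x/(10y) = -(2/5)·(x/y)

Answer: dy/dx = -(2/5)·(x/y)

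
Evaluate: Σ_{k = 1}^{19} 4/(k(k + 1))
Partial fractions: 4/(k(k+1))=4/k - 4/(k+1)
Telescoping sum: 4(1-1/20)=4·19/20

Answer: 19/5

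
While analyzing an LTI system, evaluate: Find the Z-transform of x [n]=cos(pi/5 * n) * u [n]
Z{cos(w0*n)*u[n]} = z(z - cos(w0))/(z^2-2z*cos(w0)+1)
With w0 = pi/5: X(z) = z(z - cos(pi/5))/(z^2-2z*cos(pi/5)+1)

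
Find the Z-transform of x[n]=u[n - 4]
Using the time-shift property: Z{u[n-4]}=z^(-4) * z/(z-1)
=z^(-3)/(z-1)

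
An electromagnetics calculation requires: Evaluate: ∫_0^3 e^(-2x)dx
Antiderivative: (1/(-2))e^(-2x)
Evaluate: (1/(-2))(e^-6 - 1)

Answer: (e^-6 - 1)/(-2)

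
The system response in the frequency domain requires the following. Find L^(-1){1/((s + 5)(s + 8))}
Partial fractions: 1/((s + 5)(s + 8))=A/(s + 5) + B/(s + 8)
Cover-up: A=1/(s + 8)|_{s=-5}=1/3; B=1/(s + 5)|_{s=-8}=-1/3
L^(-1)=(1/3)e^(-5t) - (1/3)e^(-8t)

Answer: (1/3)(e^(-5t) - e^(-8t))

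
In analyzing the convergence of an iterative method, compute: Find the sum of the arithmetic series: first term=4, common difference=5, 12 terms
Last term: a_n = 4+(12-1)·5 = 59
Sum = n(a_1+a_n)/2 = 12(4+59)/2 = 378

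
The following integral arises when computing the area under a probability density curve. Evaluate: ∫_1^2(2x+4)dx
Step 1: Find antiderivative F(x) = x^2 + 4x
Step 2: F(2) - F(1) = 12 - (5) = 7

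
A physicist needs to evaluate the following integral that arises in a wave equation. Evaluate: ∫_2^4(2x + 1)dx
Step 1: Find antiderivative F(x) = x^2+x
Step 2: F(4) - F(2) = 20 - (6) = 14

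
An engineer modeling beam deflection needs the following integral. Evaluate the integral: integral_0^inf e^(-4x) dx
integral_0^inf e^(-4x) dx=[-1/4 * e^(-4x)]_0^inf
=0 - (-1/4)=1/4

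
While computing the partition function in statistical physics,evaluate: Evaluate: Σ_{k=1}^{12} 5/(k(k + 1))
Partial fractions: 5/(k(k + 1))=5/k - 5/(k + 1)
Telescoping sum: 5(1 - 1/13)=5·12/13

Answer: 60/13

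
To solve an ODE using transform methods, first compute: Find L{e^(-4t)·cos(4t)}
First shifting: L{e^(at)f(t)} = F(s-a)
L{cos(4t)} = s/(s² + 16)
Shift: (s + 4)/((s + 4)² + 16)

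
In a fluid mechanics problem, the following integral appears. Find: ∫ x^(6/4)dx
Power rule: ∫ x^(3/2) dx = x^(5/2)/(5/2)+C

Answer: (2/5)·x^(5/2)+C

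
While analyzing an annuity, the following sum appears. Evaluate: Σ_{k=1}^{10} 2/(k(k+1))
Partial fractions: 2/(k(k+1))=2/k - 2/(k+1)
Telescoping sum: 2(1-1/11)=2·10/11

Answer: 20/11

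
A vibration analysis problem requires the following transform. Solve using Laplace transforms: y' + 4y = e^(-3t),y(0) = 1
Take L: sY - 1 + 4Y = 1/(s + 3)
Y(s + 4) = 1/(s + 3) + 1
Y = 1/((s + 3)(s + 4)) + 1/(s + 4)
Partial fractions: 1/((s + 3)(s + 4)) = 1/(s + 3) - 1/(s + 4)
So Y = 1/(s + 3)
Inverse Laplace transform (L^(-1){1/(s + 3)} = e^(-3t), L^(-1){1/(s + 4)} = e^(-4t)):

Answer: y(t) = 1·e^(-3t)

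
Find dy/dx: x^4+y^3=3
Differentiate: 4x^3+3y^2·(dy/dx) = 0
dy/dx = -4x^3/(3y^2)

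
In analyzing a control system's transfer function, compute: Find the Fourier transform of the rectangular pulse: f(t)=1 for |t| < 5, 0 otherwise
F(omega)=integral from -5 to 5 of e^(-j * omega * t) dt
=2 * sin(5 * omega)/omega=10 * sinc(5 * omega/pi)

Answer: 2 * sin(5 * omega)/omega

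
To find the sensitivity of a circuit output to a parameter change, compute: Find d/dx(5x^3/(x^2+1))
Quotient rule: (f/g)' = (f'g - fg')/g²
f = 5x^3, f' = 15x^2
g = x^2 + 1, g' = 2x

Answer: (15x^2·(x^2 + 1) - 10x^4)/(x^2 + 1)²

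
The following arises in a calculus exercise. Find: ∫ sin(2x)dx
Using substitution u = 2x: ∫ sin(u) du/2 = -cos(u)/2 + C

Answer: (-1/2)cos(2x) + C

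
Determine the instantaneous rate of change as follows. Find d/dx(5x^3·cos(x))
Product rule: (fg)'=f'g + fg'
f=5x^3, f'=15x^2
g=cos(x), g'=-sin(x)

Answer: 15x^2·cos(x) - 5x^3·sin(x)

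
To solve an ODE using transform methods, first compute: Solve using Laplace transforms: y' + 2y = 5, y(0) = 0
Take L of both sides: sY(s)-0+2Y(s) = 5/s
Y(s)(s+2) = 5/s+0
Y(s) = 5/(s(s+2))+0/(s+2)
Partial fractions: 5/(s(s+2)) = (5/2)/s - (5/2)/(s+2)
So Y(s) = (5/2)/s - (5/2)/(s+2)
Inverse transform (L^(-1){1/s} = 1, L^(-1){1/(s+2)} = e^(-2t)):

Answer: y(t) = 5/2 - (5/2)·e^(-2t)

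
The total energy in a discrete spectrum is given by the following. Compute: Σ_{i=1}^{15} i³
Using formula: Σ i^3 = [n(n + 1)/2]² = [15·16/2]² = 14400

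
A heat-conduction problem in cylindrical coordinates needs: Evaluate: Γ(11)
Γ(n)=(n-1)! for positive integers
Γ(11)=10!=3628800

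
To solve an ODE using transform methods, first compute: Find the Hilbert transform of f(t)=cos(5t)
The Hilbert transform shifts each frequency component by -pi/2.
H{cos(wt)} = sin(wt)
With w = 5: H{cos(5t)} = sin(5t)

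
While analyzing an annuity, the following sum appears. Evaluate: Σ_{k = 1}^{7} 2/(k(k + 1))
Partial fractions: 2/(k(k+1))=2/k - 2/(k+1)
Telescoping sum: 2(1-1/8)=2·7/8

Answer: 7/4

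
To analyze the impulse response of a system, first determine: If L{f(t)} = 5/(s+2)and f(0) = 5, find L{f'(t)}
L{f'(t)} = s·F(s) - f(0) = 5s/(s+2)-5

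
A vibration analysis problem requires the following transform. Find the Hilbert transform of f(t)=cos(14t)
The Hilbert transform shifts each frequency component by -pi/2.
H{cos(wt)} = sin(wt)
With w = 14: H{cos(14t)} = sin(14t)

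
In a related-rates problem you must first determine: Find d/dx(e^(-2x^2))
Chain rule: d/dx[e^u]=e^u · u' where u=-2x^2
u'=-4x

Answer: -4x·e^(-2x^2)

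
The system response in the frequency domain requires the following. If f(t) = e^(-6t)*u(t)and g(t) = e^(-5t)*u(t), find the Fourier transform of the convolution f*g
By the convolution theorem: F{f * g} = F(omega) * G(omega)
F(omega) = 1/(6 + j * omega), G(omega) = 1/(5 + j * omega)
F{f * g} = 1/((6 + j * omega)(5 + j * omega))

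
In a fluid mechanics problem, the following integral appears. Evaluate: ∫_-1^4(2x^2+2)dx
Step 1: Find antiderivative F(x)=(2/3)x^3+2x
Step 2: F(4) - F(-1)=152/3 - (-8/3)=160/3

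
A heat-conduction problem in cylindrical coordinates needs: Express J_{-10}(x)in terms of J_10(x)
For integer n: J_{-n}(x)=(-1)^n J_n(x)
With n=10: J_{-10}(x)=(-1)^10 J_10(x)=J_10(x)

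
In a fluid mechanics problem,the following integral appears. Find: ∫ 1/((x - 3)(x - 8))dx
Partial fractions: 1/((x-3)(x-8)) = A/(x-3) + B/(x-8)
A = -1/5, B = 1/5
∫ [-1/5· 1/(x-3) + 1/5· 1/(x-8)] dx
= (1/5)[ln|x-8| - ln|x-3|] + C

Answer: (1/5)·ln|(x-8)/(x-3)| + C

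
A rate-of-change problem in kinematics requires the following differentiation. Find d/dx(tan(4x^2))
Chain rule: d/dx[tan(u)] = sec²(u)·u' where u = 4x^2
u' = 8x

Answer: 8x·sec²(4x^2)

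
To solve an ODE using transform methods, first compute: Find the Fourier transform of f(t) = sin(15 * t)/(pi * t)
sin(W * t)/(pi * t)=(W/pi) * sinc(W * t/pi) is the impulse response of the ideal low-pass filter with cutoff W (here W=15).
Its Fourier transform is a rectangular function:
F(omega)=1 for |omega| < 15, 0 otherwise

Answer: rect(omega/30) [i.e., 1 for |omega| < 15, 0 otherwise]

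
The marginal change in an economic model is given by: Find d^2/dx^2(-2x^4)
Apply power rule 2 times:
d^1: -8x^3
d^2: -24x^2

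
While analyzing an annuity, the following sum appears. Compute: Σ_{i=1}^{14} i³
Using formula: Σ i^3=[n(n + 1)/2]²=[14·15/2]²=11025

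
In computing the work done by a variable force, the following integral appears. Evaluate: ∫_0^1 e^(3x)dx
Antiderivative: (1/3)e^(3x)
Evaluate: (1/3)(e^3 - 1)

Answer: (e^3 - 1)/3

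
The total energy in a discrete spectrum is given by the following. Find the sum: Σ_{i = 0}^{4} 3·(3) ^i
Geometric series: S=a(1 - r^n)/(1 - r)
a=3, r=3, n=5
S=3(1-243)/-2=363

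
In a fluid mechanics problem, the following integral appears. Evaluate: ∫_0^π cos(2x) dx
Antiderivative: sin(2x)/2
Evaluate at bounds: [sin(2·π)/2] - [sin(2·0)/2]
=((0) - (0))/2=0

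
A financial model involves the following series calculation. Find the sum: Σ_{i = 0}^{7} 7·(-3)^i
Geometric series: S = a(1 - r^n)/(1 - r)
a = 7, r = -3, n = 8
S = 7(1 - 6561)/4 = -11480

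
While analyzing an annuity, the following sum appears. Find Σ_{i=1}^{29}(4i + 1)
= 4·Σ i + 1·29 = 4·435 + 29 = 1769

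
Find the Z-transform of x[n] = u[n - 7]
Using the time-shift property: Z{u[n-7]}=z^(-7) * z/(z-1)
=z^(-6)/(z-1)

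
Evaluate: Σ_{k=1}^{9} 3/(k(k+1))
Partial fractions: 3/(k(k + 1))=3/k - 3/(k + 1)
Telescoping sum: 3(1 - 1/10)=3·9/10

Answer: 27/10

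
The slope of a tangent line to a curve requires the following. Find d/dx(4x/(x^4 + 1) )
Quotient rule: (f/g)'=(f'g - fg')/g²
f=4x, f'=4
g=x^4 + 1, g'=4x^3

Answer: (4·(x^4 + 1) - 16x^4)/(x^4 + 1)²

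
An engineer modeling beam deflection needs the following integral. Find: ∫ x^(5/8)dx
Power rule: ∫ x^(5/8) dx = x^(13/8)/(13/8) + C

Answer: (8/13)·x^(13/8) + C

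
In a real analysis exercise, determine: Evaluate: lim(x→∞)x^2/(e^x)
Apply L'Hôpital 2 times (∞/∞ each time):
Eventually get 2!/(e^x) → 0

Answer: 0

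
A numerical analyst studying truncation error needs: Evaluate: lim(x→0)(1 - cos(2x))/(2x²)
Using 1-cos(u) ≈ u²/2 for small u:
(1-cos(2x)) ≈ (2x)²/2 = 4x²/2
So limit = 4/(2·2) = 1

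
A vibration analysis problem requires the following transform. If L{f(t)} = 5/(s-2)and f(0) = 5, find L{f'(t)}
L{f'(t)}=s·F(s) - f(0)=5s/(s-2) - 5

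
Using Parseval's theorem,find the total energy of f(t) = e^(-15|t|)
Parseval's theorem: E=integral |f(t)|^2 dt=(1/2pi) integral |F(omega)|^2 domega
E=integral_{-inf}^{inf} e^(-30|t|) dt=2*integral_0^inf e^(-30t) dt=2/(2*15)=1/15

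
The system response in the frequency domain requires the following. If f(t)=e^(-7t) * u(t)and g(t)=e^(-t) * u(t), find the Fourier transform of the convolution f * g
By the convolution theorem: F{f*g} = F(omega)*G(omega)
F(omega) = 1/(7+j*omega), G(omega) = 1/(1+j*omega)
F{f*g} = 1/((7+j*omega)(1+j*omega))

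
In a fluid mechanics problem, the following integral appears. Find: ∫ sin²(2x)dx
Using identity sin²(u) = (1 - cos(2u))/2:
∫ (1 - cos(4x))/2 dx = x/2 - sin(4x)/8 + C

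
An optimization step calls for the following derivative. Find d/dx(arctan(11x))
d/dx[arctan(u)] = u'/(1 + u²), u = 11x, u' = 11

Answer: 11/(1 + 121x²)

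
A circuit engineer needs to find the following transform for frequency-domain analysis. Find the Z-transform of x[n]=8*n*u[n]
Z{n*u[n]} = z/(z-1)^2
By linearity: Z{8*n*u[n]} = 8z/(z-1)^2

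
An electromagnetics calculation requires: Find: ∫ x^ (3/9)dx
Power rule: ∫ x^(1/3) dx=x^(4/3)/(4/3) + C

Answer: (3/4)·x^(4/3) + C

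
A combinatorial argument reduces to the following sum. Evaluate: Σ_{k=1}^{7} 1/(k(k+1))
Partial fractions: 1/(k(k+1))=1/k - 1/(k+1)
Telescoping sum: 1(1-1/8)=1·7/8

Answer: 7/8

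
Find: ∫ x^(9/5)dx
Power rule: ∫ x^(9/5) dx = x^(14/5)/(14/5)+C

Answer: (5/14)·x^(14/5)+C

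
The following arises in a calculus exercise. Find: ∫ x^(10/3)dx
Power rule: ∫ x^(10/3) dx = x^(13/3)/(13/3)+C

Answer: (3/13)·x^(13/3)+C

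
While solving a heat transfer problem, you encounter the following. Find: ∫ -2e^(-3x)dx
Since d/dx[e^(-3x)] = -3e^(-3x), we get 2/3 e^(-3x) + C

Answer: (2/3)e^(-3x) + C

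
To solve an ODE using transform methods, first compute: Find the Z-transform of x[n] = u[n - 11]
Using the time-shift property: Z{u[n-11]} = z^(-11) * z/(z-1)
= z^(-10)/(z-1)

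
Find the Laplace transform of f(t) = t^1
L{t^n} = n!/s^(n+1)
L{t^1} = 1!/s^2 = 1/s^2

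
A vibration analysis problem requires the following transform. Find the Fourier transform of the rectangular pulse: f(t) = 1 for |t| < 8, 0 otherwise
F(omega)=integral from -8 to 8 of e^(-j * omega * t) dt
=2 * sin(8 * omega)/omega=16 * sinc(8 * omega/pi)

Answer: 2 * sin(8 * omega)/omega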